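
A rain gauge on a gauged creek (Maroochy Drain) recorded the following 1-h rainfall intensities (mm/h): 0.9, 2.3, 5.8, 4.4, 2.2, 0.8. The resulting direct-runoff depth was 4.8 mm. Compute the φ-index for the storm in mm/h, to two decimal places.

Only the 2 blocks with intensity above φ contribute runoff: 5.8, 4.4 mm/h.
Σ(I−φ)·Δt = d  ⇒  (5.8+4.4 − 2φ)·1 = 4.8
φ = (10.20 − 4.8/1) / 2 = 2.70 mm/h.

φ ≈ 2.70 mm/h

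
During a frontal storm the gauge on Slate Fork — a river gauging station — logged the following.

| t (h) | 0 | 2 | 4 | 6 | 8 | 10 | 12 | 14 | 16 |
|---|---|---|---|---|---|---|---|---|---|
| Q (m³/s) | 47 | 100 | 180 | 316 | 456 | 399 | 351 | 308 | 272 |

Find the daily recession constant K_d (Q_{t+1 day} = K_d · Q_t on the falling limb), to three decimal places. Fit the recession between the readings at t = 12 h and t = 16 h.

Between t = 12 h and t = 16 h the flow falls from 351 to 272 m³/s over 2×2 h = 4 h.
Per-interval ratio K = (272/351)^(1/2) = 0.8803; K_d = K^(24/2) = 0.217.

K_d ≈ 0.217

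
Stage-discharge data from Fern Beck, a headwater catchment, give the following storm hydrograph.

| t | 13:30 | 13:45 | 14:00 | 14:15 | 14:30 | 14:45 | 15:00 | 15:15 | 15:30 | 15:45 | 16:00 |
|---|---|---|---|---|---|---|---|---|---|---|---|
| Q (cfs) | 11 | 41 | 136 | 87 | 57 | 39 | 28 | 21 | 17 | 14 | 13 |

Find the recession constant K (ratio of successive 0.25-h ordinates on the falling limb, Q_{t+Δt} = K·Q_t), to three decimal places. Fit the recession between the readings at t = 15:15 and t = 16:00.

Using the recession-limb readings at t = 15:15 and t = 16:00: Q falls from 21 to 13 cfs over 3 intervals.
K = (Q₂/Q₁)^(1/3) = (13/21)^(1/3) = 0.852.

K ≈ 0.852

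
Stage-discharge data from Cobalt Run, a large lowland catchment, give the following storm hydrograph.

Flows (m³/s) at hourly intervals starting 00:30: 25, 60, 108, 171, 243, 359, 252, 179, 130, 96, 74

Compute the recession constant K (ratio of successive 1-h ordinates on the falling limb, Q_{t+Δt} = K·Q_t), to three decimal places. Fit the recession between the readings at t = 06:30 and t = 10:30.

K ≈ 0.736

Using the recession-limb readings at t = 06:30 and t = 10:30: Q falls from 252 to 74 m³/s over 4 intervals.
K = (Q₂/Q₁)^(1/4) = (74/252)^(1/4) = 0.736.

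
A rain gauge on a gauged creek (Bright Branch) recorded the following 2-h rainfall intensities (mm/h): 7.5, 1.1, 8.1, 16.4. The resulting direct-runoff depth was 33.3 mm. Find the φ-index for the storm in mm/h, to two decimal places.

Only the 3 blocks with intensity above φ contribute runoff: 7.5, 8.1, 16.4 mm/h.
Σ(I−φ)·Δt = d  ⇒  (7.5+8.1+16.4 − 3φ)·2 = 33.3
φ = (32.00 − 33.3/2) / 3 = 5.12 mm/h.

φ ≈ 5.12 mm/h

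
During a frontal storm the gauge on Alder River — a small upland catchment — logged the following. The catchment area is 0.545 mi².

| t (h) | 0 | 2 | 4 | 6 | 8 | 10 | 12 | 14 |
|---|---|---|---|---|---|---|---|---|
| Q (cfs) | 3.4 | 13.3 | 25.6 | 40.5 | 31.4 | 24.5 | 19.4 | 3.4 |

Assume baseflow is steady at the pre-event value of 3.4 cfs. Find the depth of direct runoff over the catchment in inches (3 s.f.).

Direct runoff: 0.0, 9.9, 22.2, 37.1, 28.0, 21.1, 16.0, 0.0 cfs; ΣQ_DR = 134.3 cfs.
V = ΣQ_DR · Δt = 134.3 × 7200 s = 9.670 × 10^5 ft³.
Over A = 0.545 mi², depth = V / A = 0.764 in.

d ≈ 0.764 in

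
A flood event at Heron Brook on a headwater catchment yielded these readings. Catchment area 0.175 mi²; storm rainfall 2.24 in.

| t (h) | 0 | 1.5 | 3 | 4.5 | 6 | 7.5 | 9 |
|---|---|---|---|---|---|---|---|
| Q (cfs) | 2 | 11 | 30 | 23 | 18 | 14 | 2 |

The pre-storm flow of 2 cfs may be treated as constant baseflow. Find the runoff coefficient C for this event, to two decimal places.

C ≈ 0.51

ΣQ_DR = 86.00 cfs; V = ΣQ_DR·Δt = 4.644 × 10^5 ft³.
Runoff depth d = V / A = 1.142 in.
C = d / P = 1.142 / 2.24 = 0.51.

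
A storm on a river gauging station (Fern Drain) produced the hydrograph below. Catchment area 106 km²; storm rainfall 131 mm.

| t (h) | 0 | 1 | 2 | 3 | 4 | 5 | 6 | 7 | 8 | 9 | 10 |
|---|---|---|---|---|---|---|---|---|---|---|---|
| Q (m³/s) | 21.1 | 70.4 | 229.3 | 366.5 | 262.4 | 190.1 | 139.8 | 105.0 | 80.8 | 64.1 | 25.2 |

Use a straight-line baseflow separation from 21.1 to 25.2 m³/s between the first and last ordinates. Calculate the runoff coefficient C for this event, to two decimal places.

C ≈ 0.34

ΣQ_DR = 1300 m³/s; V = ΣQ_DR·Δt = 4.680 × 10^6 m³.
Runoff depth d = V / A = 44.15 mm.
C = d / P = 44.15 / 131 = 0.34.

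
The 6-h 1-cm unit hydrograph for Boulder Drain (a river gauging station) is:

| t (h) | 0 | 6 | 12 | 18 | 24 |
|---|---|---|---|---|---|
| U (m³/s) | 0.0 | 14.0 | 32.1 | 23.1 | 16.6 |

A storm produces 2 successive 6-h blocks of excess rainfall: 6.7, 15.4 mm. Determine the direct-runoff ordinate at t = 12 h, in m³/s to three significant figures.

Q ≈ 43.1 m³/s

By discrete convolution, Q_j = Σ (P_i / 10 mm) · U_{j−i}.
At t = 12 h (j=2): Q = (6.7/10)·32.1 + (15.4/10)·14.0 = 43.1 m³/s.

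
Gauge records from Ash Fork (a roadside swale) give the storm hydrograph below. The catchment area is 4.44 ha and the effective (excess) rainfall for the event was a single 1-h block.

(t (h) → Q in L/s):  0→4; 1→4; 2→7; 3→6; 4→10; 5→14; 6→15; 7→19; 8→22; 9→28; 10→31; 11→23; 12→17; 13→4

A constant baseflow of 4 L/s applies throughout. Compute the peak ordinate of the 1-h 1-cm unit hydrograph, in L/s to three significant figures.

Direct runoff: 0.0, 0.0, 3.0, 2.0, 6.0, 10.0, 11.0, 15.0, 18.0, 24.0, 27.0, 19.0, 13.0, 0.0 L/s; ΣQ_DR = 148.0 L/s, peak = 27.0 L/s.
Runoff depth d = ΣQ_DR·Δt / A = 148.0 × 3600 / (4.44 ha) = 12.00 mm.
The 1-cm UH is the DRH scaled by (10 mm)/d, so U_p = 27.0 × 10/12.00 = 22.5 L/s.

U_p ≈ 22.5 L/s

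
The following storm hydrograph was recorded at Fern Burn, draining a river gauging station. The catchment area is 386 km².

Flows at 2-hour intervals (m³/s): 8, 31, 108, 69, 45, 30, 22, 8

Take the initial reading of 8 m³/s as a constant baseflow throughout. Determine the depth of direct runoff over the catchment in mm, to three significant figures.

Direct runoff: 0.0, 23.0, 100.0, 61.0, 37.0, 22.0, 14.0, 0.0 m³/s; ΣQ_DR = 257.0 m³/s.
V = ΣQ_DR · Δt = 257.0 × 7200 s = 1.850 × 10^6 m³.
Over A = 386 km², depth = V / A = 4.79 mm.

d ≈ 4.79 mm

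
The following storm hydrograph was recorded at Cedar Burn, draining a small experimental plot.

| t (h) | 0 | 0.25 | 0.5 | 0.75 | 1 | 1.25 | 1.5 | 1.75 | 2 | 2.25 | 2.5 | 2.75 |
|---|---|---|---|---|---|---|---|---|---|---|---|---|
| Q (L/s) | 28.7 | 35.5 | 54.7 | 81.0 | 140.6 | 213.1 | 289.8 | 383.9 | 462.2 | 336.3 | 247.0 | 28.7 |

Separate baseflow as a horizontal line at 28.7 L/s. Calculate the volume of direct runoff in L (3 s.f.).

V ≈ 1.76 × 10^6 L

Direct-runoff ordinates (Q − Q_b): 0.0, 6.8, 26.0, 52.3, 111.9, 184.4, 261.1, 355.2, 433.5, 307.6, 218.3, 0.0 L/s.
ΣQ_DR = 1957 L/s.
With Δt = 0.25 h = 900 s, V = ΣQ_DR · Δt = 1957 × 900 = 1.76 × 10^6 L.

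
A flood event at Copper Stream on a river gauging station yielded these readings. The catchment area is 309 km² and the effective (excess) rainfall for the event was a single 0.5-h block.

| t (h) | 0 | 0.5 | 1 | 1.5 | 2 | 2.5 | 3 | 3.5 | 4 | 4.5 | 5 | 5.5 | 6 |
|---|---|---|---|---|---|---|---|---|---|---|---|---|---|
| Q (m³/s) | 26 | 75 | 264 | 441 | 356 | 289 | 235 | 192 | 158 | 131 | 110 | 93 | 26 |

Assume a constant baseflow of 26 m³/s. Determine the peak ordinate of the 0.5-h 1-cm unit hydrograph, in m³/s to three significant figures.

Direct runoff: 0.0, 49.0, 238.0, 415.0, 330.0, 263.0, 209.0, 166.0, 132.0, 105.0, 84.0, 67.0, 0.0 m³/s; ΣQ_DR = 2058 m³/s, peak = 415.0 m³/s.
Runoff depth d = ΣQ_DR·Δt / A = 2058 × 1800 / (309 km²) = 11.99 mm.
The 1-cm UH is the DRH scaled by (10 mm)/d, so U_p = 415.0 × 10/11.99 = 346 m³/s.

U_p ≈ 346 m³/s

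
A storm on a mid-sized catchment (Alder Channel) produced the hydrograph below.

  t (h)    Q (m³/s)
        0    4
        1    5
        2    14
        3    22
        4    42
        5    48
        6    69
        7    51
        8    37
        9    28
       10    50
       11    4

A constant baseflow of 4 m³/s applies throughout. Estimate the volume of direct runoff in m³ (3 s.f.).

V ≈ 1.17 × 10^6 m³

Direct-runoff ordinates (Q − Q_b): 0.0, 1.0, 10.0, 18.0, 38.0, 44.0, 65.0, 47.0, 33.0, 24.0, 46.0, 0.0 m³/s.
ΣQ_DR = 326.0 m³/s.
With Δt = 1 h = 3600 s, V = ΣQ_DR · Δt = 326.0 × 3600 = 1.17 × 10^6 m³.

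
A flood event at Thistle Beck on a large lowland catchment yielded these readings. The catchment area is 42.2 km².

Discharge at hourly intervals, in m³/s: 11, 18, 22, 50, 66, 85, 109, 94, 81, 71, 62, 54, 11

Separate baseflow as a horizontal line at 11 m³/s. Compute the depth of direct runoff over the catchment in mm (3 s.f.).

d ≈ 50.4 mm

Direct runoff: 0.0, 7.0, 11.0, 39.0, 55.0, 74.0, 98.0, 83.0, 70.0, 60.0, 51.0, 43.0, 0.0 m³/s; ΣQ_DR = 591.0 m³/s.
V = ΣQ_DR · Δt = 591.0 × 3600 s = 2.128 × 10^6 m³.
Over A = 42.2 km², depth = V / A = 50.4 mm.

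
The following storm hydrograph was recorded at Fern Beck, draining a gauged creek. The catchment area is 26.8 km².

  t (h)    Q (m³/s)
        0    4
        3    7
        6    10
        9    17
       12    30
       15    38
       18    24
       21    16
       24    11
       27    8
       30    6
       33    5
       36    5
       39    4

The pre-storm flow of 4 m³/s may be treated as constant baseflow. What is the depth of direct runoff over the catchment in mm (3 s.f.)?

Direct runoff: 0.0, 3.0, 6.0, 13.0, 26.0, 34.0, 20.0, 12.0, 7.0, 4.0, 2.0, 1.0, 1.0, 0.0 m³/s; ΣQ_DR = 129.0 m³/s.
V = ΣQ_DR · Δt = 129.0 × 10800 s = 1.393 × 10^6 m³.
Over A = 26.8 km², depth = V / A = 52.0 mm.

d ≈ 52.0 mm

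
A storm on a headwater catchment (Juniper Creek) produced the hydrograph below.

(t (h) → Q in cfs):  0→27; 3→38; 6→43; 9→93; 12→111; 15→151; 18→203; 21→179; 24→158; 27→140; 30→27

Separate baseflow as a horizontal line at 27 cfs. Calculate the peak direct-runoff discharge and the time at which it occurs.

Subtracting baseflow gives direct-runoff ordinates: 0.0, 11.0, 16.0, 66.0, 84.0, 124.0, 176.0, 152.0, 131.0, 113.0, 0.0 cfs.
The maximum is 176.0 cfs, occurring at the reading for t = 18 h.

Q_p = 176.0 cfs at t = 18 h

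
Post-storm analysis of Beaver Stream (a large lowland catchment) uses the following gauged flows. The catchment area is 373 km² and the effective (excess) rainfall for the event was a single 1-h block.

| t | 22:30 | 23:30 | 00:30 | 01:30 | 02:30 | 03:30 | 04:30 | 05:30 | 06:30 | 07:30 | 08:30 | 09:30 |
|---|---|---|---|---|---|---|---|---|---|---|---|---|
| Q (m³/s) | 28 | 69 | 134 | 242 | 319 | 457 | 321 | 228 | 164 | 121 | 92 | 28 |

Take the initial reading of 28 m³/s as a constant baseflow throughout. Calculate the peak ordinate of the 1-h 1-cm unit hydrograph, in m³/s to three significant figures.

Direct runoff: 0.0, 41.0, 106.0, 214.0, 291.0, 429.0, 293.0, 200.0, 136.0, 93.0, 64.0, 0.0 m³/s; ΣQ_DR = 1867 m³/s, peak = 429.0 m³/s.
Runoff depth d = ΣQ_DR·Δt / A = 1867 × 3600 / (373 km²) = 18.02 mm.
The 1-cm UH is the DRH scaled by (10 mm)/d, so U_p = 429.0 × 10/18.02 = 238 m³/s.

U_p ≈ 238 m³/s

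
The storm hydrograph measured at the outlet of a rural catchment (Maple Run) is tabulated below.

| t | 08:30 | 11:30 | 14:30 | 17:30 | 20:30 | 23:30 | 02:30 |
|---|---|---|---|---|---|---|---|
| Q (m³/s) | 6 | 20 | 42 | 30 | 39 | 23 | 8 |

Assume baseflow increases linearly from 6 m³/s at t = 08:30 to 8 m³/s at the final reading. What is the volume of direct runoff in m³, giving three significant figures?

Direct-runoff ordinates (Q − Q_b): 0.00, 13.67, 35.33, 23.00, 31.67, 15.33, 0.00 m³/s.
ΣQ_DR = 119.0 m³/s.
With Δt = 3 h = 10800 s, V = ΣQ_DR · Δt = 119.0 × 10800 = 1.29 × 10^6 m³.

V ≈ 1.29 × 10^6 m³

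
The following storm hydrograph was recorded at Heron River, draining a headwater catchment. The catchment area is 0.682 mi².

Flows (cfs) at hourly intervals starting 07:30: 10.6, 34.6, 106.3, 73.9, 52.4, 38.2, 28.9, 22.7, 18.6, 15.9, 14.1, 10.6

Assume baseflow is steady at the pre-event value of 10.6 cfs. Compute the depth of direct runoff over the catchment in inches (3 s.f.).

d ≈ 0.681 in

Direct runoff: 0.0, 24.0, 95.7, 63.3, 41.8, 27.6, 18.3, 12.1, 8.0, 5.3, 3.5, 0.0 cfs; ΣQ_DR = 299.6 cfs.
V = ΣQ_DR · Δt = 299.6 × 3600 s = 1.079 × 10^6 ft³.
Over A = 0.682 mi², depth = V / A = 0.681 in.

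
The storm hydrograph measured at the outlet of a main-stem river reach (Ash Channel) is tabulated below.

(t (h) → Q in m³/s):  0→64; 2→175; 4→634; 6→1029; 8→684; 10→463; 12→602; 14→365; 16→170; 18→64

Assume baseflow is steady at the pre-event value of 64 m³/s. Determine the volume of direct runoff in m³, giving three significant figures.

Direct-runoff ordinates (Q − Q_b): 0.0, 111.0, 570.0, 965.0, 620.0, 399.0, 538.0, 301.0, 106.0, 0.0 m³/s.
ΣQ_DR = 3610 m³/s.
With Δt = 2 h = 7200 s, V = ΣQ_DR · Δt = 3610 × 7200 = 2.60 × 10^7 m³.

V ≈ 2.60 × 10^7 m³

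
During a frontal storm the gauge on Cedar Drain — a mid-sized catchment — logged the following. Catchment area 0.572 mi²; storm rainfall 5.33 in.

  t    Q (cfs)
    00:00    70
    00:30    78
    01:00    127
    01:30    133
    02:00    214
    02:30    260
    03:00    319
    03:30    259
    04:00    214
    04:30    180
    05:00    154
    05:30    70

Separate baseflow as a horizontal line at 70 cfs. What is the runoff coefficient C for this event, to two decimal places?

ΣQ_DR = 1238 cfs; V = ΣQ_DR·Δt = 2.228 × 10^6 ft³.
Runoff depth d = V / A = 1.677 in.
C = d / P = 1.677 / 5.33 = 0.31.

C ≈ 0.31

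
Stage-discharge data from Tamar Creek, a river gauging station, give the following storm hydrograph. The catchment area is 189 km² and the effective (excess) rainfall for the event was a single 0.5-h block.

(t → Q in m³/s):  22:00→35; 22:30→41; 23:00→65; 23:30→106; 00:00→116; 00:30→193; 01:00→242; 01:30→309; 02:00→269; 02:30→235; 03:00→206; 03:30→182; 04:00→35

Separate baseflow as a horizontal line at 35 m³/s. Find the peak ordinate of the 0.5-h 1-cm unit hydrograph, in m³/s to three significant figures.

Direct runoff: 0.0, 6.0, 30.0, 71.0, 81.0, 158.0, 207.0, 274.0, 234.0, 200.0, 171.0, 147.0, 0.0 m³/s; ΣQ_DR = 1579 m³/s, peak = 274.0 m³/s.
Runoff depth d = ΣQ_DR·Δt / A = 1579 × 1800 / (189 km²) = 15.04 mm.
The 1-cm UH is the DRH scaled by (10 mm)/d, so U_p = 274.0 × 10/15.04 = 182 m³/s.

U_p ≈ 182 m³/s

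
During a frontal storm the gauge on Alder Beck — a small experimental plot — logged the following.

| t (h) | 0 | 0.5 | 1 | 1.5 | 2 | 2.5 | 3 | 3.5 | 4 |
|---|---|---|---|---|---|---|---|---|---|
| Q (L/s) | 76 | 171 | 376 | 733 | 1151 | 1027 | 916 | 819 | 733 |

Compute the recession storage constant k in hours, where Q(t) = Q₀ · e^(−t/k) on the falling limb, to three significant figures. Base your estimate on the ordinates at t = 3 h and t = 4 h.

On the falling limb, Q drops from 916 to 733 L/s between t = 3 h and t = 4 h (Δt = 1 h).
k = −Δt / ln(Q₂/Q₁) = −1 / ln(733/916) = 4.49 h.

k ≈ 4.49 h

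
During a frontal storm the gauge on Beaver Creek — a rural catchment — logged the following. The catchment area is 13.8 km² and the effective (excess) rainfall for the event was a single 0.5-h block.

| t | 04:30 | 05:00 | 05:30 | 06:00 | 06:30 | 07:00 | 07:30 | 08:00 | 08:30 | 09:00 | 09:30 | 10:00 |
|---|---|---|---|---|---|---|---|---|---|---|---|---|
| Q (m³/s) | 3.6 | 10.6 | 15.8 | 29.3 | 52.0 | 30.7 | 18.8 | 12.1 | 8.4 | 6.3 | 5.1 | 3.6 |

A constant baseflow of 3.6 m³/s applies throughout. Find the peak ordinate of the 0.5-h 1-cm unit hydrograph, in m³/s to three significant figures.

U_p ≈ 24.2 m³/s

Direct runoff: 0.0, 7.0, 12.2, 25.7, 48.4, 27.1, 15.2, 8.5, 4.8, 2.7, 1.5, 0.0 m³/s; ΣQ_DR = 153.1 m³/s, peak = 48.4 m³/s.
Runoff depth d = ΣQ_DR·Δt / A = 153.1 × 1800 / (13.8 km²) = 19.97 mm.
The 1-cm UH is the DRH scaled by (10 mm)/d, so U_p = 48.4 × 10/19.97 = 24.2 m³/s.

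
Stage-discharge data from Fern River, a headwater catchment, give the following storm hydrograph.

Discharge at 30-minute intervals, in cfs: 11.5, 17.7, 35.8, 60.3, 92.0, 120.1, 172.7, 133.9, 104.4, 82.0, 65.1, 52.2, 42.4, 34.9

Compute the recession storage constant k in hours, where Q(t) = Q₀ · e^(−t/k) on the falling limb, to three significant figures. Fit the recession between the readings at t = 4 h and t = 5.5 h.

k ≈ 2.16 h

On the falling limb, Q drops from 104.4 to 52.2 cfs between t = 4 h and t = 5.5 h (Δt = 1.5 h).
k = −Δt / ln(Q₂/Q₁) = −1.5 / ln(52.2/104.4) = 2.16 h.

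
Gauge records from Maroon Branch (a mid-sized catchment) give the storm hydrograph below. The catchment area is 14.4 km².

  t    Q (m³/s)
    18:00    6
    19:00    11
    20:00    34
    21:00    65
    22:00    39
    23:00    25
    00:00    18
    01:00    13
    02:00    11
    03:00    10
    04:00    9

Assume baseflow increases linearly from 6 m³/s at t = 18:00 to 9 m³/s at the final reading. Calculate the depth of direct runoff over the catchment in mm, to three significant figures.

d ≈ 39.6 mm

Direct runoff: 0.00, 4.70, 27.40, 58.10, 31.80, 17.50, 10.20, 4.90, 2.60, 1.30, 0.00 m³/s; ΣQ_DR = 158.5 m³/s.
V = ΣQ_DR · Δt = 158.5 × 3600 s = 5.706 × 10^5 m³.
Over A = 14.4 km², depth = V / A = 39.6 mm.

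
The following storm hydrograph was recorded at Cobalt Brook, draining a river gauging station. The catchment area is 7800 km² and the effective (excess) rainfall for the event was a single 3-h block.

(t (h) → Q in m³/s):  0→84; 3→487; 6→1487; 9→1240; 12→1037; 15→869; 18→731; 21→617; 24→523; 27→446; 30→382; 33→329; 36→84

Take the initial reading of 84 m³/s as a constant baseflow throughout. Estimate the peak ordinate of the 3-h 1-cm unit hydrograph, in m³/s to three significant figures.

Direct runoff: 0.0, 403.0, 1403.0, 1156.0, 953.0, 785.0, 647.0, 533.0, 439.0, 362.0, 298.0, 245.0, 0.0 m³/s; ΣQ_DR = 7224 m³/s, peak = 1403.0 m³/s.
Runoff depth d = ΣQ_DR·Δt / A = 7224 × 10800 / (7800 km²) = 10.00 mm.
The 1-cm UH is the DRH scaled by (10 mm)/d, so U_p = 1403.0 × 10/10.00 = 1400 m³/s.

U_p ≈ 1400 m³/s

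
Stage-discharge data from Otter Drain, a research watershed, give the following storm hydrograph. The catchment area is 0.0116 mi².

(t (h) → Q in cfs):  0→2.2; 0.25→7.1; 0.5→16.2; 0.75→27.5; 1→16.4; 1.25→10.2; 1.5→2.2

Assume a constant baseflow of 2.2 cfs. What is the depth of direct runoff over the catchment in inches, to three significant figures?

d ≈ 2.22 in

Direct runoff: 0.0, 4.9, 14.0, 25.3, 14.2, 8.0, 0.0 cfs; ΣQ_DR = 66.40 cfs.
V = ΣQ_DR · Δt = 66.40 × 900 s = 59760 ft³.
Over A = 0.0116 mi², depth = V / A = 2.22 in.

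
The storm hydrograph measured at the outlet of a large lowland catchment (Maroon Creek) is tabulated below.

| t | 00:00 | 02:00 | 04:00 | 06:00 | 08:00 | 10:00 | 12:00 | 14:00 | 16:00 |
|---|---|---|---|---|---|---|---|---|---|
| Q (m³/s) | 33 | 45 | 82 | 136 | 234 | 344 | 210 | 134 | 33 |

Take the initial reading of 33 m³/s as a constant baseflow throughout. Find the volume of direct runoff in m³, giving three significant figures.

Direct-runoff ordinates (Q − Q_b): 0.0, 12.0, 49.0, 103.0, 201.0, 311.0, 177.0, 101.0, 0.0 m³/s.
ΣQ_DR = 954.0 m³/s.
With Δt = 2 h = 7200 s, V = ΣQ_DR · Δt = 954.0 × 7200 = 6.87 × 10^6 m³.

V ≈ 6.87 × 10^6 m³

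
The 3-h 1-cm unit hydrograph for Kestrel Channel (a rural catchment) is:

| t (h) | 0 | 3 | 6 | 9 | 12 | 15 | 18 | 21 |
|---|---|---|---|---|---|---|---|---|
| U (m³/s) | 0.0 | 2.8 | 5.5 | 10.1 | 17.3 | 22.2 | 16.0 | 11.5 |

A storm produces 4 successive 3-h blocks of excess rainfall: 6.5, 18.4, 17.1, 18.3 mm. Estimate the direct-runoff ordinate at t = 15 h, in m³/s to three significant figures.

By discrete convolution, Q_j = Σ (P_i / 10 mm) · U_{j−i}.
At t = 15 h (j=5): Q = (6.5/10)·22.2 + (18.4/10)·17.3 + (17.1/10)·10.1 + (18.3/10)·5.5 = 73.6 m³/s.

Q ≈ 73.6 m³/s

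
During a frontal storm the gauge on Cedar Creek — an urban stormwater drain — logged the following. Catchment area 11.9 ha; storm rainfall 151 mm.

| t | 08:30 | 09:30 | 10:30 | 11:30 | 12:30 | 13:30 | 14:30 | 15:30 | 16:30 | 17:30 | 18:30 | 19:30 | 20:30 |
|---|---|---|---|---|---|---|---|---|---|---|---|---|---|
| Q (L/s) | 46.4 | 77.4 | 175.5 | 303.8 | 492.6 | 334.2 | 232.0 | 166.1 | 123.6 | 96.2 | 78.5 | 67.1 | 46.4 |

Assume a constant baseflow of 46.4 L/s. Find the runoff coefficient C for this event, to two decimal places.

C ≈ 0.33

ΣQ_DR = 1637 L/s; V = ΣQ_DR·Δt = 5.892 × 10^6 L.
Runoff depth d = V / A = 49.51 mm.
C = d / P = 49.51 / 151 = 0.33.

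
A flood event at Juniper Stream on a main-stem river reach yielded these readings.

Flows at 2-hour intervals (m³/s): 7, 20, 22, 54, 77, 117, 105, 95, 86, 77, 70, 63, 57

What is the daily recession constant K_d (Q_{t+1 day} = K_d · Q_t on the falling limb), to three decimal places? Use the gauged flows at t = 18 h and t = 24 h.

Between t = 18 h and t = 24 h the flow falls from 77 to 57 m³/s over 3×2 h = 6 h.
Per-interval ratio K = (57/77)^(1/3) = 0.9046; K_d = K^(24/2) = 0.300.

K_d ≈ 0.300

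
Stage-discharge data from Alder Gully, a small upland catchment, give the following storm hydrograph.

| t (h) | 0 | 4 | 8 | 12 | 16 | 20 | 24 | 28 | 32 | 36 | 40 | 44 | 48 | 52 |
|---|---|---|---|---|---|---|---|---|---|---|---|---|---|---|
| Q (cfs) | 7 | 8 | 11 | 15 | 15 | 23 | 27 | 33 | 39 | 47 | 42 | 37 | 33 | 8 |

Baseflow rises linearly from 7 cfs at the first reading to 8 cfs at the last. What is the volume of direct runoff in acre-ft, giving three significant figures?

Direct-runoff ordinates (Q − Q_b): 0.00, 0.92, 3.85, 7.77, 7.69, 15.62, 19.54, 25.46, 31.38, 39.31, 34.23, 29.15, 25.08, 0.00 cfs.
ΣQ_DR = 240.0 cfs.
With Δt = 4 h = 14400 s, V = ΣQ_DR · Δt = 240.0 × 14400 = 3.46 × 10^6 ft³ = 79.3 acre-ft.

V ≈ 79.3 acre-ft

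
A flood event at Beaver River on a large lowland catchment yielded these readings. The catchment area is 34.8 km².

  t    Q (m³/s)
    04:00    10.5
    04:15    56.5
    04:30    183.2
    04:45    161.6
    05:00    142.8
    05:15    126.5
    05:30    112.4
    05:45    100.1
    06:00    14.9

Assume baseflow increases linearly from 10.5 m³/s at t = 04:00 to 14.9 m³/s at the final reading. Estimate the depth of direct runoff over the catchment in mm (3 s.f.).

d ≈ 20.5 mm

Direct runoff: 0.00, 45.45, 171.60, 149.45, 130.10, 113.25, 98.60, 85.75, 0.00 m³/s; ΣQ_DR = 794.2 m³/s.
V = ΣQ_DR · Δt = 794.2 × 900 s = 7.148 × 10^5 m³.
Over A = 34.8 km², depth = V / A = 20.5 mm.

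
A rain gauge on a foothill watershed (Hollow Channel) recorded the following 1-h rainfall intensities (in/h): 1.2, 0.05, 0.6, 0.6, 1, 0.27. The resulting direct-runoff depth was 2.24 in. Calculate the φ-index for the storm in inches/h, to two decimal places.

φ ≈ 0.29 in/h

Only the 4 blocks with intensity above φ contribute runoff: 1.2, 0.6, 0.6, 1 in/h.
Σ(I−φ)·Δt = d  ⇒  (1.2+0.6+0.6+1 − 4φ)·1 = 2.24
φ = (3.400 − 2.24/1) / 4 = 0.29 in/h.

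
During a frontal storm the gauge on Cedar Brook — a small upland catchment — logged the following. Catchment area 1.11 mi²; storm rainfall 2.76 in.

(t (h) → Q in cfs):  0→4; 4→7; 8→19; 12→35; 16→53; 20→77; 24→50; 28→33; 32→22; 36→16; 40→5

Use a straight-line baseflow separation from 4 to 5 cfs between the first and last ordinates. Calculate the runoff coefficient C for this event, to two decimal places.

ΣQ_DR = 271.5 cfs; V = ΣQ_DR·Δt = 3.910 × 10^6 ft³.
Runoff depth d = V / A = 1.516 in.
C = d / P = 1.516 / 2.76 = 0.55.

C ≈ 0.55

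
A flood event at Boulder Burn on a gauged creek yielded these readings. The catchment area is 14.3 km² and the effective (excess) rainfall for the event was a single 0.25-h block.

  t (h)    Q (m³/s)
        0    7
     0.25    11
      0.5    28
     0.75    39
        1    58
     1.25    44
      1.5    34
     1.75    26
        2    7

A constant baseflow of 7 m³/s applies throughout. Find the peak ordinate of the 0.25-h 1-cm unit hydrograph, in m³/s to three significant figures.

U_p ≈ 42.4 m³/s

Direct runoff: 0.0, 4.0, 21.0, 32.0, 51.0, 37.0, 27.0, 19.0, 0.0 m³/s; ΣQ_DR = 191.0 m³/s, peak = 51.0 m³/s.
Runoff depth d = ΣQ_DR·Δt / A = 191.0 × 900 / (14.3 km²) = 12.02 mm.
The 1-cm UH is the DRH scaled by (10 mm)/d, so U_p = 51.0 × 10/12.02 = 42.4 m³/s.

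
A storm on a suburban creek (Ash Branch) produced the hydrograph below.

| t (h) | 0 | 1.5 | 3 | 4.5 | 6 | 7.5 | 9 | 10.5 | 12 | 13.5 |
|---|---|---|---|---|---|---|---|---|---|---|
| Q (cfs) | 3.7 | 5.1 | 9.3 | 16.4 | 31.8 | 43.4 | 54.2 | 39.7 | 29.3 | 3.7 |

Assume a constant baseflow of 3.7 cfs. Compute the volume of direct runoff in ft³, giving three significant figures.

V ≈ 1.08 × 10^6 ft³

Direct-runoff ordinates (Q − Q_b): 0.0, 1.4, 5.6, 12.7, 28.1, 39.7, 50.5, 36.0, 25.6, 0.0 cfs.
ΣQ_DR = 199.6 cfs.
With Δt = 1.5 h = 5400 s, V = ΣQ_DR · Δt = 199.6 × 5400 = 1.08 × 10^6 ft³.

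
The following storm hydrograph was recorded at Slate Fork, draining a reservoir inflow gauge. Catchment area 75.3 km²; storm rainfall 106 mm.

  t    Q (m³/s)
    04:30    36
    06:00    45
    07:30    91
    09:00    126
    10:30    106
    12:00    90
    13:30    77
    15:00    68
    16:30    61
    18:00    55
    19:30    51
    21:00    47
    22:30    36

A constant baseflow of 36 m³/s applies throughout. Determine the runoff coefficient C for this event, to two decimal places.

C ≈ 0.28

ΣQ_DR = 421.0 m³/s; V = ΣQ_DR·Δt = 2.273 × 10^6 m³.
Runoff depth d = V / A = 30.19 mm.
C = d / P = 30.19 / 106 = 0.28.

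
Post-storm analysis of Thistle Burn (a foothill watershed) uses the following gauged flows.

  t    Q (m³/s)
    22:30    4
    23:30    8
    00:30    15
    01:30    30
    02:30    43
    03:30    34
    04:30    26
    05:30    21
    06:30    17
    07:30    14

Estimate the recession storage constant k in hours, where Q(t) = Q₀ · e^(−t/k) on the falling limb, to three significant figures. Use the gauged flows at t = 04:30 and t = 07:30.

k ≈ 4.85 h

On the falling limb, Q drops from 26 to 14 m³/s between t = 04:30 and t = 07:30 (Δt = 3 h).
k = −Δt / ln(Q₂/Q₁) = −3 / ln(14/26) = 4.85 h.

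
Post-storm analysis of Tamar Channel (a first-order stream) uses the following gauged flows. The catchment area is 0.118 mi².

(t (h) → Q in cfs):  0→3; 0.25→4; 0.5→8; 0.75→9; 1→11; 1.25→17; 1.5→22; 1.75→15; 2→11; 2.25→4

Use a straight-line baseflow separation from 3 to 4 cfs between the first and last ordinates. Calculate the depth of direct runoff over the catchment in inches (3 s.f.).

d ≈ 0.227 in

Direct runoff: 0.00, 0.89, 4.78, 5.67, 7.56, 13.44, 18.33, 11.22, 7.11, 0.00 cfs; ΣQ_DR = 69.00 cfs.
V = ΣQ_DR · Δt = 69.00 × 900 s = 62100 ft³.
Over A = 0.118 mi², depth = V / A = 0.227 in.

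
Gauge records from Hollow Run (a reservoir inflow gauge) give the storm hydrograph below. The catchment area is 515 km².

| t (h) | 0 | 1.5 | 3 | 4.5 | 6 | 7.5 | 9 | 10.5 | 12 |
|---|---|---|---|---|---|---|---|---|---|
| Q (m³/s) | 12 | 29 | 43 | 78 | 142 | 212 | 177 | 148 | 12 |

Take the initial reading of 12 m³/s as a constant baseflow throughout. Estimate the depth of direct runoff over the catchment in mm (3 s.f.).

d ≈ 7.81 mm

Direct runoff: 0.0, 17.0, 31.0, 66.0, 130.0, 200.0, 165.0, 136.0, 0.0 m³/s; ΣQ_DR = 745.0 m³/s.
V = ΣQ_DR · Δt = 745.0 × 5400 s = 4.023 × 10^6 m³.
Over A = 515 km², depth = V / A = 7.81 mm.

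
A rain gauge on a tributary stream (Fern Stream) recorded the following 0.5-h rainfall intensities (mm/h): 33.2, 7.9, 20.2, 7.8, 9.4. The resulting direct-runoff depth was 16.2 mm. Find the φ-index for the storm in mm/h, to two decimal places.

Only the 2 blocks with intensity above φ contribute runoff: 33.2, 20.2 mm/h.
Σ(I−φ)·Δt = d  ⇒  (33.2+20.2 − 2φ)·0.5 = 16.2
φ = (53.40 − 16.2/0.5) / 2 = 10.50 mm/h.

φ ≈ 10.50 mm/h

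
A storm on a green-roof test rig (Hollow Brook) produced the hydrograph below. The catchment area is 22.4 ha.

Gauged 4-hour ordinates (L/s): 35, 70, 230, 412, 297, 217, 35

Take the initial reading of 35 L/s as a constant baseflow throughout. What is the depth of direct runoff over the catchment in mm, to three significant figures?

d ≈ 67.6 mm

Direct runoff: 0.0, 35.0, 195.0, 377.0, 262.0, 182.0, 0.0 L/s; ΣQ_DR = 1051 L/s.
V = ΣQ_DR · Δt = 1051 × 14400 s = 1.513 × 10^7 L.
Over A = 22.4 ha, depth = V / A = 67.6 mm.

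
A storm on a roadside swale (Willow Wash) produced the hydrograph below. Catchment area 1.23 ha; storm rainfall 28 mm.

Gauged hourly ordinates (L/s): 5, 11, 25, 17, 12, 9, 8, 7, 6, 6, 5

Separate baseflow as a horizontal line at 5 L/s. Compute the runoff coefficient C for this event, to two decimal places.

C ≈ 0.59

ΣQ_DR = 56.00 L/s; V = ΣQ_DR·Δt = 2.016 × 10^5 L.
Runoff depth d = V / A = 16.39 mm.
C = d / P = 16.39 / 28 = 0.59.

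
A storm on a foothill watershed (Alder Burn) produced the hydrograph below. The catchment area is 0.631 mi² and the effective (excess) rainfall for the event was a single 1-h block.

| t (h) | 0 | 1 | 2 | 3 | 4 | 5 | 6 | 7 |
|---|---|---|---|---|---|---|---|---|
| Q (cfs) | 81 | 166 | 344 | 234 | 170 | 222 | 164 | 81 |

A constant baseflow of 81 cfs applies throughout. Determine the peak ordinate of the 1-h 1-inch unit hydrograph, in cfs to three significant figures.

U_p ≈ 132 cfs

Direct runoff: 0.0, 85.0, 263.0, 153.0, 89.0, 141.0, 83.0, 0.0 cfs; ΣQ_DR = 814.0 cfs, peak = 263.0 cfs.
Runoff depth d = ΣQ_DR·Δt / A = 814.0 × 3600 / (0.631 mi²) = 1.999 in.
The 1-inch UH is the DRH scaled by (1 in)/d, so U_p = 263.0 × 1/1.999 = 132 cfs.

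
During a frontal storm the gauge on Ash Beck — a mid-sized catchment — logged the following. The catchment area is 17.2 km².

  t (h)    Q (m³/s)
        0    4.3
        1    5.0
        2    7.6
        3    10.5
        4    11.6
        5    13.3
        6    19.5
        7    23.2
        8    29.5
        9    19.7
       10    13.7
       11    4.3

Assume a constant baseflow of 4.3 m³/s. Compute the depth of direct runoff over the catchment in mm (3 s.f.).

d ≈ 23.1 mm

Direct runoff: 0.0, 0.7, 3.3, 6.2, 7.3, 9.0, 15.2, 18.9, 25.2, 15.4, 9.4, 0.0 m³/s; ΣQ_DR = 110.6 m³/s.
V = ΣQ_DR · Δt = 110.6 × 3600 s = 3.982 × 10^5 m³.
Over A = 17.2 km², depth = V / A = 23.1 mm.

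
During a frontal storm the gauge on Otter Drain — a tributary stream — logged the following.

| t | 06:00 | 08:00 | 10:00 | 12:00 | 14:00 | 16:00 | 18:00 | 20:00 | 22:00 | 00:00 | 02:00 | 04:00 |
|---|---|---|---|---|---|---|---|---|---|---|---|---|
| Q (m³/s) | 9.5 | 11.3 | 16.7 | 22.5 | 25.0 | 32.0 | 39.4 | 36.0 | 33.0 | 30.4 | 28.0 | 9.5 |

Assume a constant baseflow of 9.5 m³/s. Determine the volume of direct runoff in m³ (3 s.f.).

V ≈ 1.29 × 10^6 m³

Direct-runoff ordinates (Q − Q_b): 0.0, 1.8, 7.2, 13.0, 15.5, 22.5, 29.9, 26.5, 23.5, 20.9, 18.5, 0.0 m³/s.
ΣQ_DR = 179.3 m³/s.
With Δt = 2 h = 7200 s, V = ΣQ_DR · Δt = 179.3 × 7200 = 1.29 × 10^6 m³.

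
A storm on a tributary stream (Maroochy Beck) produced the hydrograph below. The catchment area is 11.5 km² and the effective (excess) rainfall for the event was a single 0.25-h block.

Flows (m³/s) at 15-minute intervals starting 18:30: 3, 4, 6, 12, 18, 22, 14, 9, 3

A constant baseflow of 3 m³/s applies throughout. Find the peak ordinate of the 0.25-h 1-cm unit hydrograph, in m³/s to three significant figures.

Direct runoff: 0.0, 1.0, 3.0, 9.0, 15.0, 19.0, 11.0, 6.0, 0.0 m³/s; ΣQ_DR = 64.00 m³/s, peak = 19.0 m³/s.
Runoff depth d = ΣQ_DR·Δt / A = 64.00 × 900 / (11.5 km²) = 5.009 mm.
The 1-cm UH is the DRH scaled by (10 mm)/d, so U_p = 19.0 × 10/5.009 = 37.9 m³/s.

U_p ≈ 37.9 m³/s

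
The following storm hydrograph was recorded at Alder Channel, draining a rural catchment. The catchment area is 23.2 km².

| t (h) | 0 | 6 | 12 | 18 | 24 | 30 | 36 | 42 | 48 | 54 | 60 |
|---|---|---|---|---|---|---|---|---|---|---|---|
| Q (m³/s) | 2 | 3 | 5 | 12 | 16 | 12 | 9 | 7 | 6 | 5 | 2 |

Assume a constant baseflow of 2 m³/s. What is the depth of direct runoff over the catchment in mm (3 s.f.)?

d ≈ 53.1 mm

Direct runoff: 0.0, 1.0, 3.0, 10.0, 14.0, 10.0, 7.0, 5.0, 4.0, 3.0, 0.0 m³/s; ΣQ_DR = 57.00 m³/s.
V = ΣQ_DR · Δt = 57.00 × 21600 s = 1.231 × 10^6 m³.
Over A = 23.2 km², depth = V / A = 53.1 mm.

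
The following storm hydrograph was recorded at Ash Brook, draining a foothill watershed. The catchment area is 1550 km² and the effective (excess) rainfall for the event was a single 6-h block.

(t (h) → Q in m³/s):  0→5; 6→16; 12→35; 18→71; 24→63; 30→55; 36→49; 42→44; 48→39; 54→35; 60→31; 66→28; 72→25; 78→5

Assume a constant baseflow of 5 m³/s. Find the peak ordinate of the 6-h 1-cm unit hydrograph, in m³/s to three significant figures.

Direct runoff: 0.0, 11.0, 30.0, 66.0, 58.0, 50.0, 44.0, 39.0, 34.0, 30.0, 26.0, 23.0, 20.0, 0.0 m³/s; ΣQ_DR = 431.0 m³/s, peak = 66.0 m³/s.
Runoff depth d = ΣQ_DR·Δt / A = 431.0 × 21600 / (1550 km²) = 6.006 mm.
The 1-cm UH is the DRH scaled by (10 mm)/d, so U_p = 66.0 × 10/6.006 = 110 m³/s.

U_p ≈ 110 m³/s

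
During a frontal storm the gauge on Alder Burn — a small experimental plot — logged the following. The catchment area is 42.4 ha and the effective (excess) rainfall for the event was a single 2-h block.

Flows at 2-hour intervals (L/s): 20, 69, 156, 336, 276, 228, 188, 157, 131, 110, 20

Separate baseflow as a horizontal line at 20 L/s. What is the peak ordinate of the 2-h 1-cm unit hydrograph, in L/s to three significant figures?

U_p ≈ 127 L/s

Direct runoff: 0.0, 49.0, 136.0, 316.0, 256.0, 208.0, 168.0, 137.0, 111.0, 90.0, 0.0 L/s; ΣQ_DR = 1471 L/s, peak = 316.0 L/s.
Runoff depth d = ΣQ_DR·Δt / A = 1471 × 7200 / (42.4 ha) = 24.98 mm.
The 1-cm UH is the DRH scaled by (10 mm)/d, so U_p = 316.0 × 10/24.98 = 127 L/s.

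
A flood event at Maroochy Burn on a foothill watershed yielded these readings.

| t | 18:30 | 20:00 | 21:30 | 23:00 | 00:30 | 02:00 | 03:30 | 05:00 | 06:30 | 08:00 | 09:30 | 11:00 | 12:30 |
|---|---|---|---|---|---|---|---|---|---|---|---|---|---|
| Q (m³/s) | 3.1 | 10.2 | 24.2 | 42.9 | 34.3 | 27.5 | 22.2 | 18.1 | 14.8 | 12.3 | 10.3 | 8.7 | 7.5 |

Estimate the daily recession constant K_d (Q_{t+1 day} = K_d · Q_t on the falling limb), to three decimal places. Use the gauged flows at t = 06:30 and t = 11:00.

K_d ≈ 0.059

Between t = 06:30 and t = 11:00 the flow falls from 14.8 to 8.7 m³/s over 3×1.5 h = 4.5 h.
Per-interval ratio K = (8.7/14.8)^(1/3) = 0.8377; K_d = K^(24/1.5) = 0.059.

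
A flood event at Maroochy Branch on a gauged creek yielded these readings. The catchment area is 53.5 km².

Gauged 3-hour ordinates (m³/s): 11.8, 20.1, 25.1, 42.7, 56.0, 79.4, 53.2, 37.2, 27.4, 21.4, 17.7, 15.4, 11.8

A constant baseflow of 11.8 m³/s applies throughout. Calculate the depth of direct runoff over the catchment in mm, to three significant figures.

Direct runoff: 0.0, 8.3, 13.3, 30.9, 44.2, 67.6, 41.4, 25.4, 15.6, 9.6, 5.9, 3.6, 0.0 m³/s; ΣQ_DR = 265.8 m³/s.
V = ΣQ_DR · Δt = 265.8 × 10800 s = 2.871 × 10^6 m³.
Over A = 53.5 km², depth = V / A = 53.7 mm.

d ≈ 53.7 mm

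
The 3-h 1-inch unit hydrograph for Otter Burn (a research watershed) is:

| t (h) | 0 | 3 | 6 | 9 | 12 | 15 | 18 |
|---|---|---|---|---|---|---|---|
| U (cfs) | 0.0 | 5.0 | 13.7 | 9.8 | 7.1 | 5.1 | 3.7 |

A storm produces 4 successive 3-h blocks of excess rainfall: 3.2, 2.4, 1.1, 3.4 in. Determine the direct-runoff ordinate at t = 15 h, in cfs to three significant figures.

By discrete convolution, Q_j = Σ (P_i / 1 in) · U_{j−i}.
At t = 15 h (j=5): Q = (3.2/1)·5.1 + (2.4/1)·7.1 + (1.1/1)·9.8 + (3.4/1)·13.7 = 90.7 cfs.

Q ≈ 90.7 cfs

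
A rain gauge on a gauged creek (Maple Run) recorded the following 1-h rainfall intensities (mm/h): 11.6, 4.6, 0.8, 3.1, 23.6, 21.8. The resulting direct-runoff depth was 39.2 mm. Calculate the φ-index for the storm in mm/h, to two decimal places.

φ ≈ 5.93 mm/h

Only the 3 blocks with intensity above φ contribute runoff: 11.6, 23.6, 21.8 mm/h.
Σ(I−φ)·Δt = d  ⇒  (11.6+23.6+21.8 − 3φ)·1 = 39.2
φ = (57.00 − 39.2/1) / 3 = 5.93 mm/h.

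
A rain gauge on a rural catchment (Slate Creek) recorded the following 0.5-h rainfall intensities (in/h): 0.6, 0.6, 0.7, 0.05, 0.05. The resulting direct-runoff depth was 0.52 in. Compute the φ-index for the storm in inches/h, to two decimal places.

φ ≈ 0.29 in/h

Only the 3 blocks with intensity above φ contribute runoff: 0.6, 0.6, 0.7 in/h.
Σ(I−φ)·Δt = d  ⇒  (0.6+0.6+0.7 − 3φ)·0.5 = 0.52
φ = (1.900 − 0.52/0.5) / 3 = 0.29 in/h.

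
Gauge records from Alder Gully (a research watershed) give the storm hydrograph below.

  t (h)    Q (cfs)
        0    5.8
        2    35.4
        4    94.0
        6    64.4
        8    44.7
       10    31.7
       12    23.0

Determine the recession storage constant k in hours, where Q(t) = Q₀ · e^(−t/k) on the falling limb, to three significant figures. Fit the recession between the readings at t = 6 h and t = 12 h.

k ≈ 5.83 h

On the falling limb, Q drops from 64.4 to 23.0 cfs between t = 6 h and t = 12 h (Δt = 6 h).
k = −Δt / ln(Q₂/Q₁) = −6 / ln(23.0/64.4) = 5.83 h.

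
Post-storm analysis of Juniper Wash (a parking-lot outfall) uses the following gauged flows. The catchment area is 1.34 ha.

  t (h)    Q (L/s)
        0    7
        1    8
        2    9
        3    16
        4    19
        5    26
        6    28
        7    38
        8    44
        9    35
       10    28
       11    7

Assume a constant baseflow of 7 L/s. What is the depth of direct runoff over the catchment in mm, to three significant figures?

d ≈ 48.6 mm

Direct runoff: 0.0, 1.0, 2.0, 9.0, 12.0, 19.0, 21.0, 31.0, 37.0, 28.0, 21.0, 0.0 L/s; ΣQ_DR = 181.0 L/s.
V = ΣQ_DR · Δt = 181.0 × 3600 s = 6.516 × 10^5 L.
Over A = 1.34 ha, depth = V / A = 48.6 mm.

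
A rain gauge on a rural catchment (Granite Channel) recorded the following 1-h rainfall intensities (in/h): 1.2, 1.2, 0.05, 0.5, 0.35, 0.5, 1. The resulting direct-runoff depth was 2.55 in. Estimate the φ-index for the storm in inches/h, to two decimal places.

Only the 5 blocks with intensity above φ contribute runoff: 1.2, 1.2, 0.5, 0.5, 1 in/h.
Σ(I−φ)·Δt = d  ⇒  (1.2+1.2+0.5+0.5+1 − 5φ)·1 = 2.55
φ = (4.400 − 2.55/1) / 5 = 0.37 in/h.

φ ≈ 0.37 in/h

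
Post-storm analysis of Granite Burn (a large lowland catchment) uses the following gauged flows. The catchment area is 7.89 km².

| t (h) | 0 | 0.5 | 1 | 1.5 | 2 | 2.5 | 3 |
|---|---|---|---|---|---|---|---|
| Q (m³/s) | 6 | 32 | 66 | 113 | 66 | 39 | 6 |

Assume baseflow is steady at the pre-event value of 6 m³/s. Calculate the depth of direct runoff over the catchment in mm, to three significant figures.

d ≈ 65.2 mm

Direct runoff: 0.0, 26.0, 60.0, 107.0, 60.0, 33.0, 0.0 m³/s; ΣQ_DR = 286.0 m³/s.
V = ΣQ_DR · Δt = 286.0 × 1800 s = 5.148 × 10^5 m³.
Over A = 7.89 km², depth = V / A = 65.2 mm.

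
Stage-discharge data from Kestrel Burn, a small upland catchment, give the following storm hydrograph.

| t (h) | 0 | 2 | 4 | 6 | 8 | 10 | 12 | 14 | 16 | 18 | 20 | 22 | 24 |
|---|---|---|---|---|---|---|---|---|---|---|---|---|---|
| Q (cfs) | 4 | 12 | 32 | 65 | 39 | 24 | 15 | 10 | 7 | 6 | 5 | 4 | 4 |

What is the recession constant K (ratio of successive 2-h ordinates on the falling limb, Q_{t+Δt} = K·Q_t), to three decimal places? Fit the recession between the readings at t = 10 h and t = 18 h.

K ≈ 0.707

Using the recession-limb readings at t = 10 h and t = 18 h: Q falls from 24 to 6 cfs over 4 intervals.
K = (Q₂/Q₁)^(1/4) = (6/24)^(1/4) = 0.707.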